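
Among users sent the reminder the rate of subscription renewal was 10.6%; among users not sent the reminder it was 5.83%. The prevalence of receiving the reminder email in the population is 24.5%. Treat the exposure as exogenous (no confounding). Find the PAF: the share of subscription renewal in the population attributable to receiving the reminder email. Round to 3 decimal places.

PAF ≈ 0.167

p₁ = 0.106, p₀ = 0.0583.
Overall risk P(Y=1) = π·p₁ + (1−π)·p₀ = 0.245×0.106 + 0.755×0.0583 = 0.069987.
Under exogeneity, PAF = [P(Y=1) − p₀] / P(Y=1).
PAF = (0.069987 − 0.0583) / 0.069987 ≈ 0.1670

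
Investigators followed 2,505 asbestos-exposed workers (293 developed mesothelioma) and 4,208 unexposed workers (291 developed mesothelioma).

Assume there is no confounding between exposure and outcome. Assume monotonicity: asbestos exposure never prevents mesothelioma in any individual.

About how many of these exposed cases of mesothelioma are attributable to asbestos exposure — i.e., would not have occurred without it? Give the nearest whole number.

p₁ = P(outcome | exposed) = 293/2505 = 0.11697
p₀ = P(outcome | unexposed) = 291/4208 = 0.069154
PN = (p₁ − p₀)/p₁ = (0.11697 − 0.069154) / 0.11697 ≈ 0.40877.
Attributable cases ≈ PN × (exposed cases) = 0.40877 × 293 ≈ 119.77.

about 120 cases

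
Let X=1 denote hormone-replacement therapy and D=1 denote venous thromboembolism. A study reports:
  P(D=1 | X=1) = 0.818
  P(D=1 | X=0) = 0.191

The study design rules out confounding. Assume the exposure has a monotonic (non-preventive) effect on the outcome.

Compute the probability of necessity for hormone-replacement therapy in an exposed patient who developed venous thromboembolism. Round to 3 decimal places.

Let p₁ = 0.818, p₀ = 0.191.
Under exogeneity and monotonicity, PN = (p₁ − p₀) / p₁.
PN = (0.818 − 0.191) / 0.818 = 0.627 / 0.818 ≈ 0.7665

PN ≈ 0.767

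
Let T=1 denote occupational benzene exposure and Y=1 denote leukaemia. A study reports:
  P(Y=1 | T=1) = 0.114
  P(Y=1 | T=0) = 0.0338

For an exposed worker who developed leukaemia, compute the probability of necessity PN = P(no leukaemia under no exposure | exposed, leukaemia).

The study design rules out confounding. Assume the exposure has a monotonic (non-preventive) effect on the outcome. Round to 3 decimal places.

Let p₁ = 0.114, p₀ = 0.0338.
Under exogeneity and monotonicity, PN = (p₁ − p₀) / p₁.
PN = (0.114 − 0.0338) / 0.114 = 0.0802 / 0.114 ≈ 0.7035

PN ≈ 0.704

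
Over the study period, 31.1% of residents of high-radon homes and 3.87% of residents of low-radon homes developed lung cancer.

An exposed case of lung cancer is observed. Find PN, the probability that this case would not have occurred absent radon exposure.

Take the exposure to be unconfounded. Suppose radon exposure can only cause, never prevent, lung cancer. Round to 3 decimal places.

PN ≈ 0.876

p₁ = 0.311, p₀ = 0.0387.
Under exogeneity and monotonicity, PN = (p₁ − p₀) / p₁.
PN = (0.311 − 0.0387) / 0.311 = 0.2723 / 0.311 ≈ 0.8756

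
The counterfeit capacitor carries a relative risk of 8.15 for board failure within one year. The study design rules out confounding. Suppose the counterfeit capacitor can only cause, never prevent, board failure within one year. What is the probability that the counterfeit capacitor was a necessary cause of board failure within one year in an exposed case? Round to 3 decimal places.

PN ≈ 0.877

Under exogeneity and monotonicity, PN = (RR − 1) / RR = 1 − 1/RR.
PN = (8.15 − 1) / 8.15 = 7.15 / 8.15 ≈ 0.8773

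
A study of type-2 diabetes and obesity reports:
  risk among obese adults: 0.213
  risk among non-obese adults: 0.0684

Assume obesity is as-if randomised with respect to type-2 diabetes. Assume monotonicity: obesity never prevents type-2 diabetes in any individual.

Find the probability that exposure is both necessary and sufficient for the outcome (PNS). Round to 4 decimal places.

Let p₁ = 0.213, p₀ = 0.0684.
Under exogeneity and monotonicity, PNS = p₁ − p₀.
PNS = 0.213 − 0.0684 = 0.1446

PNS ≈ 0.1446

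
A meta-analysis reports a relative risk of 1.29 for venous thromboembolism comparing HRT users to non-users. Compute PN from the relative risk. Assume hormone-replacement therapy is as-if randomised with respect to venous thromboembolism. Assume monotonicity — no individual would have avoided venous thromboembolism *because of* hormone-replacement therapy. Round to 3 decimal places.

PN ≈ 0.225

Under exogeneity and monotonicity, PN = (RR − 1) / RR = 1 − 1/RR.
PN = (1.29 − 1) / 1.29 = 0.29 / 1.29 ≈ 0.2248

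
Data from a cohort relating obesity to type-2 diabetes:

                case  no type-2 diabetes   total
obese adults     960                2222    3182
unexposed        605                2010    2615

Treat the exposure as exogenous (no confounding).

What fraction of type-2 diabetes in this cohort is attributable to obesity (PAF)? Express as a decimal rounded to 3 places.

PAF ≈ 0.143

p₁ = P(outcome | exposed) = 960/3182 = 0.3017
p₀ = P(outcome | unexposed) = 605/2615 = 0.23136
Exposure prevalence π = 3182/5797 = 0.5489; overall risk P(Y=1) = 0.26997.
Under exogeneity, PAF = [P(Y=1) − p₀]/P(Y=1).
PAF = (0.26997 − 0.23136) / 0.26997 ≈ 0.1430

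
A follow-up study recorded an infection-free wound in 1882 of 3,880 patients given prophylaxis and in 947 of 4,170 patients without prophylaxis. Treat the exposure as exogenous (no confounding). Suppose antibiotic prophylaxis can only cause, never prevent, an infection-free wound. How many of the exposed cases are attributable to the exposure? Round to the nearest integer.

p₁ = P(outcome | exposed) = 1882/3880 = 0.48505
p₀ = P(outcome | unexposed) = 947/4170 = 0.2271
PN = (p₁ − p₀)/p₁ = (0.48505 − 0.2271) / 0.48505 ≈ 0.53181.
Attributable cases ≈ PN × (exposed cases) = 0.53181 × 1882 ≈ 1000.86.

about 1001 cases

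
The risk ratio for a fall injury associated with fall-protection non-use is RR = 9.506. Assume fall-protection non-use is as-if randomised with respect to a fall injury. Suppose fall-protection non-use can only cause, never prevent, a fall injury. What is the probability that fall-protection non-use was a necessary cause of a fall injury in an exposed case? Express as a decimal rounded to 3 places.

PN ≈ 0.895

Under exogeneity and monotonicity, PN = (RR − 1) / RR = 1 − 1/RR.
PN = (9.506 − 1) / 9.506 = 8.506 / 9.506 ≈ 0.8948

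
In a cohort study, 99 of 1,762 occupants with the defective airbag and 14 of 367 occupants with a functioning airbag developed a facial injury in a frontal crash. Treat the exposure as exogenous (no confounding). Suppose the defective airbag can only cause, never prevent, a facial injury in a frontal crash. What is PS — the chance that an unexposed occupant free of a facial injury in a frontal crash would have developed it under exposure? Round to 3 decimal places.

PS ≈ 0.019

p₁ = P(outcome | exposed) = 99/1762 = 0.056186
p₀ = P(outcome | unexposed) = 14/367 = 0.038147
Under exogeneity and monotonicity, PS = (p₁ − p₀) / (1 − p₀).
PS = (0.056186 − 0.038147) / (1 − 0.038147) = 0.018039 / 0.96185 ≈ 0.0188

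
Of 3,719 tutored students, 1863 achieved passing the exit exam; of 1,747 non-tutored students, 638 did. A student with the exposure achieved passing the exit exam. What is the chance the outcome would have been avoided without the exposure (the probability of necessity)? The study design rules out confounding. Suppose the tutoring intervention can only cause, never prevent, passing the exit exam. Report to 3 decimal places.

p₁ = P(outcome | exposed) = 1863/3719 = 0.50094
p₀ = P(outcome | unexposed) = 638/1747 = 0.3652
Under exogeneity and monotonicity, PN = (p₁ − p₀) / p₁.
PN = (0.50094 − 0.3652) / 0.50094 = 0.13574 / 0.50094 ≈ 0.2710

PN ≈ 0.271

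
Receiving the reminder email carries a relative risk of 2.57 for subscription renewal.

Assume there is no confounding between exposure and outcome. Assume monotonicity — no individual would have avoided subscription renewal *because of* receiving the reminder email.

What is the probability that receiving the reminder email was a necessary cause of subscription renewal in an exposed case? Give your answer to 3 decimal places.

Under exogeneity and monotonicity, PN = (RR − 1) / RR = 1 − 1/RR.
PN = (2.57 − 1) / 2.57 = 1.57 / 2.57 ≈ 0.6109

PN ≈ 0.611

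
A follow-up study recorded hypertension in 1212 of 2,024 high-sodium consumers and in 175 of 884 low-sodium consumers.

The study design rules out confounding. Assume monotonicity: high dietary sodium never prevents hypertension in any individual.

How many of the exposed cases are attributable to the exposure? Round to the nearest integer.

p₁ = P(outcome | exposed) = 1212/2024 = 0.59881
p₀ = P(outcome | unexposed) = 175/884 = 0.19796
PN = (p₁ − p₀)/p₁ = (0.59881 − 0.19796) / 0.59881 ≈ 0.66941.
Attributable cases ≈ PN × (exposed cases) = 0.66941 × 1212 ≈ 811.32.

about 811 cases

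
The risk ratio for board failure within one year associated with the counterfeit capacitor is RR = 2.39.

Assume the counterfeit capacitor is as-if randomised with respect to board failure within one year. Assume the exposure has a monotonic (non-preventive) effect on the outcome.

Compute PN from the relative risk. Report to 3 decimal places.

PN ≈ 0.582

Under exogeneity and monotonicity, PN = (RR − 1) / RR = 1 − 1/RR.
PN = (2.39 − 1) / 2.39 = 1.39 / 2.39 ≈ 0.5816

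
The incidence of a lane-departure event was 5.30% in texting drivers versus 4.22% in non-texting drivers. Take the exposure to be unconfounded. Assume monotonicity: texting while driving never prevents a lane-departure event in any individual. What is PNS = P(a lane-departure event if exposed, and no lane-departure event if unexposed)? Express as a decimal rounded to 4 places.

PNS ≈ 0.0108

p₁ = 0.053, p₀ = 0.0422.
Under exogeneity and monotonicity, PNS = p₁ − p₀.
PNS = 0.053 − 0.0422 = 0.0108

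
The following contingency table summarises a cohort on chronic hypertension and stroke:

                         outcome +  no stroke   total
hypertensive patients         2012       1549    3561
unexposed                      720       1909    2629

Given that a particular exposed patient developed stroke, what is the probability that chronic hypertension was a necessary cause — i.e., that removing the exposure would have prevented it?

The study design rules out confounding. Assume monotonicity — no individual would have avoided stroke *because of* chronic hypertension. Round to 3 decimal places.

p₁ = P(outcome | exposed) = 2012/3561 = 0.56501
p₀ = P(outcome | unexposed) = 720/2629 = 0.27387
Under exogeneity and monotonicity, PN = (p₁ − p₀) / p₁.
PN = (0.56501 − 0.27387) / 0.56501 = 0.29114 / 0.56501 ≈ 0.5153

PN ≈ 0.515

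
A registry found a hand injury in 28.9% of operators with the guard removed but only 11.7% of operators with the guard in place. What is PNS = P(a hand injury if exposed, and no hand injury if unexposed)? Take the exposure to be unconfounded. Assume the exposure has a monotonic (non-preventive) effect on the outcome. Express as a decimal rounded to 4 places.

p₁ = 0.289, p₀ = 0.117.
Under exogeneity and monotonicity, PNS = p₁ − p₀.
PNS = 0.289 − 0.117 = 0.172

PNS ≈ 0.1720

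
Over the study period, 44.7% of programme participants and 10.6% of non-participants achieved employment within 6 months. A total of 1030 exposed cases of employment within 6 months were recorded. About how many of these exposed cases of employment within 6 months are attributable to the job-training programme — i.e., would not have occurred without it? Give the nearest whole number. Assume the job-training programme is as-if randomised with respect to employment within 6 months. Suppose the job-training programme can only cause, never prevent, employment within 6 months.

p₁ = 0.447, p₀ = 0.106.
PN = (p₁ − p₀)/p₁ = (0.447 − 0.106) / 0.447 ≈ 0.76286.
Attributable cases ≈ PN × (exposed cases) = 0.76286 × 1030 ≈ 785.75.

about 786 cases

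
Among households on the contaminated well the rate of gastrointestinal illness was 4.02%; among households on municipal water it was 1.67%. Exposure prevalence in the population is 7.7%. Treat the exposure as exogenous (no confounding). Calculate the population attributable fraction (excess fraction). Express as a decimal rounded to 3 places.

p₁ = 0.0402, p₀ = 0.0167.
Overall risk P(Y=1) = π·p₁ + (1−π)·p₀ = 0.077×0.0402 + 0.923×0.0167 = 0.018509.
Under exogeneity, PAF = [P(Y=1) − p₀] / P(Y=1).
PAF = (0.018509 − 0.0167) / 0.018509 ≈ 0.0978

PAF ≈ 0.098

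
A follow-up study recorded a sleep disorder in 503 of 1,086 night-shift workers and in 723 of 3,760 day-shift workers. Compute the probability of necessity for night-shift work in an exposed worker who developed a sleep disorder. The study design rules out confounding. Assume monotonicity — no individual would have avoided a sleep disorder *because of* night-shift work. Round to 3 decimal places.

p₁ = P(outcome | exposed) = 503/1086 = 0.46317
p₀ = P(outcome | unexposed) = 723/3760 = 0.19229
Under exogeneity and monotonicity, PN = (p₁ − p₀) / p₁.
PN = (0.46317 − 0.19229) / 0.46317 = 0.27088 / 0.46317 ≈ 0.5848

PN ≈ 0.585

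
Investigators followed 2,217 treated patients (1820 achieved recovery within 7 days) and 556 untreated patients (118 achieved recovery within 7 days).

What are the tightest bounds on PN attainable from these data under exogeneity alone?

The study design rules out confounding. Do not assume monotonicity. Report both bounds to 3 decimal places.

0.741 ≤ PN ≤ 0.960

p₁ = P(outcome | exposed) = 1820/2217 = 0.82093
p₀ = P(outcome | unexposed) = 118/556 = 0.21223
Under exogeneity alone the bounds on PN are max{0,(p₁−p₀)/p₁} ≤ PN ≤ min{1,(1−p₀)/p₁}.
  lower = (p₁ − p₀)/p₁ = 0.6087 / 0.82093 ≈ 0.7415
  upper = min{1, (1 − p₀)/p₁} = 0.78777 / 0.82093 ≈ 0.9596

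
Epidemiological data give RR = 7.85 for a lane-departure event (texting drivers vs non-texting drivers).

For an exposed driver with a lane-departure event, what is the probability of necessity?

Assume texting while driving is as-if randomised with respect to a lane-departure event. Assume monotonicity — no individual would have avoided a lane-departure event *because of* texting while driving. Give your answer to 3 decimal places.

PN ≈ 0.873

Under exogeneity and monotonicity, PN = (RR − 1) / RR = 1 − 1/RR.
PN = (7.85 − 1) / 7.85 = 6.85 / 7.85 ≈ 0.8726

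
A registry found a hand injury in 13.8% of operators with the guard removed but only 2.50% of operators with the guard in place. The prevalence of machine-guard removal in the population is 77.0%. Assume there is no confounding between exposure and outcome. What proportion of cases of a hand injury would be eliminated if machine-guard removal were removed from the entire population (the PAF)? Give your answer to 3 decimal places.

p₁ = 0.138, p₀ = 0.025.
Overall risk P(Y=1) = π·p₁ + (1−π)·p₀ = 0.77×0.138 + 0.23×0.025 = 0.11201.
Under exogeneity, PAF = [P(Y=1) − p₀] / P(Y=1).
PAF = (0.11201 − 0.025) / 0.11201 ≈ 0.7768

PAF ≈ 0.777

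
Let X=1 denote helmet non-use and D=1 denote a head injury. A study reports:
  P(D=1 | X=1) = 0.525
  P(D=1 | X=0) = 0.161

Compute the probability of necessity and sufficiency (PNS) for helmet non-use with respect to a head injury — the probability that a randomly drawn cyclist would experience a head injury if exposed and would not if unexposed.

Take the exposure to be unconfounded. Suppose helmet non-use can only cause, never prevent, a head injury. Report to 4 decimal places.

Let p₁ = 0.525, p₀ = 0.161.
Under exogeneity and monotonicity, PNS = p₁ − p₀.
PNS = 0.525 − 0.161 = 0.364

PNS ≈ 0.3640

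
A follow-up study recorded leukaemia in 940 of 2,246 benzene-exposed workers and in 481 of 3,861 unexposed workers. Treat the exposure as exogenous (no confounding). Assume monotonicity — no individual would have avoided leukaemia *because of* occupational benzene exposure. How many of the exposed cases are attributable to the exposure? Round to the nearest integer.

p₁ = P(outcome | exposed) = 940/2246 = 0.41852
p₀ = P(outcome | unexposed) = 481/3861 = 0.12458
PN = (p₁ − p₀)/p₁ = (0.41852 − 0.12458) / 0.41852 ≈ 0.70234.
Attributable cases ≈ PN × (exposed cases) = 0.70234 × 940 ≈ 660.20.

about 660 cases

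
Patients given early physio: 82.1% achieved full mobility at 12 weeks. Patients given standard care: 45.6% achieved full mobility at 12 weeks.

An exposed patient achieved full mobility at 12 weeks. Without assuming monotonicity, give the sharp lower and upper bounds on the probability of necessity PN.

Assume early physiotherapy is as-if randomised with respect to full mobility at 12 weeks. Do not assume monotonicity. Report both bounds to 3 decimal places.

0.445 ≤ PN ≤ 0.663

p₁ = 0.821, p₀ = 0.456.
Under exogeneity alone the bounds on PN are max{0,(p₁−p₀)/p₁} ≤ PN ≤ min{1,(1−p₀)/p₁}.
  lower = (p₁ − p₀)/p₁ = 0.365 / 0.821 ≈ 0.4446
  upper = min{1, (1 − p₀)/p₁} = 0.544 / 0.821 ≈ 0.6626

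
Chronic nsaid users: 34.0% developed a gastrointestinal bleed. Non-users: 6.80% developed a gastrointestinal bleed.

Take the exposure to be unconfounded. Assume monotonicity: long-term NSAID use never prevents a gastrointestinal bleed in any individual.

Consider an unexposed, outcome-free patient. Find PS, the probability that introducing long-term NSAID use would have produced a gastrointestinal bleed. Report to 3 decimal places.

PS ≈ 0.292

p₁ = 0.34, p₀ = 0.068.
Under exogeneity and monotonicity, PS = (p₁ − p₀) / (1 − p₀).
PS = (0.34 − 0.068) / (1 − 0.068) = 0.272 / 0.932 ≈ 0.2918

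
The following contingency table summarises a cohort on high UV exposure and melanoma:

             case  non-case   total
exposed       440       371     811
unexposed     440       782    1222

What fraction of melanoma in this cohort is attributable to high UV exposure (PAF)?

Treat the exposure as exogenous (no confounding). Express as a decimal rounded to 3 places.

PAF ≈ 0.168

p₁ = P(outcome | exposed) = 440/811 = 0.54254
p₀ = P(outcome | unexposed) = 440/1222 = 0.36007
Exposure prevalence π = 811/2033 = 0.39892; overall risk P(Y=1) = 0.43286.
Under exogeneity, PAF = [P(Y=1) − p₀]/P(Y=1).
PAF = (0.43286 − 0.36007) / 0.43286 ≈ 0.1682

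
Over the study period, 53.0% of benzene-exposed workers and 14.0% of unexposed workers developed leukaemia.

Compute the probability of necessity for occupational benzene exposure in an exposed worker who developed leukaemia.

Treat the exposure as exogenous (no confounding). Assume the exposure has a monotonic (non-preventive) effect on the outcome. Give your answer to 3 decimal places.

p₁ = 0.53, p₀ = 0.14.
Under exogeneity and monotonicity, PN = (p₁ − p₀) / p₁.
PN = (0.53 − 0.14) / 0.53 = 0.39 / 0.53 ≈ 0.7358

PN ≈ 0.736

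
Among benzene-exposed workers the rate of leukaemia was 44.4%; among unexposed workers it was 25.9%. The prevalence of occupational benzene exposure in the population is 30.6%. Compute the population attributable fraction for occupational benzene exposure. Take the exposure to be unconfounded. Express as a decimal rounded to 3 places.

p₁ = 0.444, p₀ = 0.259.
Overall risk P(Y=1) = π·p₁ + (1−π)·p₀ = 0.306×0.444 + 0.694×0.259 = 0.31561.
Under exogeneity, PAF = [P(Y=1) − p₀] / P(Y=1).
PAF = (0.31561 − 0.259) / 0.31561 ≈ 0.1794

PAF ≈ 0.179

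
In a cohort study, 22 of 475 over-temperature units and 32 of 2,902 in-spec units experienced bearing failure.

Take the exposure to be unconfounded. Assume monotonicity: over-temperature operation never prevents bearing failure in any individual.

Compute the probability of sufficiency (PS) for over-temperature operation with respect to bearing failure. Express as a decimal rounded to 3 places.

PS ≈ 0.036

p₁ = P(outcome | exposed) = 22/475 = 0.046316
p₀ = P(outcome | unexposed) = 32/2902 = 0.011027
Under exogeneity and monotonicity, PS = (p₁ − p₀) / (1 − p₀).
PS = (0.046316 − 0.011027) / (1 − 0.011027) = 0.035289 / 0.98897 ≈ 0.0357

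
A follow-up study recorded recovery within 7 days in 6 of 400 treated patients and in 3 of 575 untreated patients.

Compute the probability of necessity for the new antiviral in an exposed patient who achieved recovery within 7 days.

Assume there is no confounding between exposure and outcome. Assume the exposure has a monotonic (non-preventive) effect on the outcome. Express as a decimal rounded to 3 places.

PN ≈ 0.652

p₁ = P(outcome | exposed) = 6/400 = 0.015
p₀ = P(outcome | unexposed) = 3/575 = 0.0052174
Under exogeneity and monotonicity, PN = (p₁ − p₀) / p₁.
PN = (0.015 − 0.0052174) / 0.015 = 0.0097826 / 0.015 ≈ 0.6522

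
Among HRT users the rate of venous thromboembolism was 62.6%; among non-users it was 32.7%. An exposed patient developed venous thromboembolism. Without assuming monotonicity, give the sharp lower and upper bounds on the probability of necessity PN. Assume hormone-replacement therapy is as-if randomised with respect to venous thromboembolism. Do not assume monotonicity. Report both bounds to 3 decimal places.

p₁ = 0.626, p₀ = 0.327.
Under exogeneity alone the bounds on PN are max{0,(p₁−p₀)/p₁} ≤ PN ≤ min{1,(1−p₀)/p₁}.
  lower = (p₁ − p₀)/p₁ = 0.299 / 0.626 ≈ 0.4776
  upper = min{1, (1 − p₀)/p₁} = 0.673 / 0.626 ≈ 1.0751 → capped at 1

0.478 ≤ PN ≤ 1.000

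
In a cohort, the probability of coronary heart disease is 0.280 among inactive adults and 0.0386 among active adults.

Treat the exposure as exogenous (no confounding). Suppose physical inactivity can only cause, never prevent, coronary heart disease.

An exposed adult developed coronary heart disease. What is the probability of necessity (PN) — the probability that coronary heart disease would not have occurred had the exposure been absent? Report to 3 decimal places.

Let p₁ = 0.28, p₀ = 0.0386.
Under exogeneity and monotonicity, PN = (p₁ − p₀) / p₁.
PN = (0.28 − 0.0386) / 0.28 = 0.2414 / 0.28 ≈ 0.8621

PN ≈ 0.862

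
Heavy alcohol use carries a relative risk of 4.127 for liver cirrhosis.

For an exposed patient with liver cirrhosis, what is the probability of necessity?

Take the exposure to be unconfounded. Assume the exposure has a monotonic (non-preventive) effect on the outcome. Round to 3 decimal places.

PN ≈ 0.758

Under exogeneity and monotonicity, PN = (RR − 1) / RR = 1 − 1/RR.
PN = (4.127 − 1) / 4.127 = 3.127 / 4.127 ≈ 0.7577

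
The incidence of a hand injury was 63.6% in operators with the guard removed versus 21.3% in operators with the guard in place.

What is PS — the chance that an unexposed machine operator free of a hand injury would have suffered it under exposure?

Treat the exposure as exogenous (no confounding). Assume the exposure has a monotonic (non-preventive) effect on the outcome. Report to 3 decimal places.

p₁ = 0.636, p₀ = 0.213.
Under exogeneity and monotonicity, PS = (p₁ − p₀) / (1 − p₀).
PS = (0.636 − 0.213) / (1 − 0.213) = 0.423 / 0.787 ≈ 0.5375

PS ≈ 0.537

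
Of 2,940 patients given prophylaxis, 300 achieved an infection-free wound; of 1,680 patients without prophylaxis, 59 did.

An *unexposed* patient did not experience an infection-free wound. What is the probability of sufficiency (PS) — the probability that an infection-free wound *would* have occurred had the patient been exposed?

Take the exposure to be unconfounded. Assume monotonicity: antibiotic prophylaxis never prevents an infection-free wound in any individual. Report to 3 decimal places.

PS ≈ 0.069

p₁ = P(outcome | exposed) = 300/2940 = 0.10204
p₀ = P(outcome | unexposed) = 59/1680 = 0.035119
Under exogeneity and monotonicity, PS = (p₁ − p₀) / (1 − p₀).
PS = (0.10204 − 0.035119) / (1 − 0.035119) = 0.066922 / 0.96488 ≈ 0.0694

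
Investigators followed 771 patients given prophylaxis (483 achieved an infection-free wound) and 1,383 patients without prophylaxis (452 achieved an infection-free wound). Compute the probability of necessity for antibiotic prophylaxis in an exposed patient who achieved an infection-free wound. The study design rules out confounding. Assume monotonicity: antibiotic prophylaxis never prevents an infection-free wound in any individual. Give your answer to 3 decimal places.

PN ≈ 0.478

p₁ = P(outcome | exposed) = 483/771 = 0.62646
p₀ = P(outcome | unexposed) = 452/1383 = 0.32683
Under exogeneity and monotonicity, PN = (p₁ − p₀) / p₁.
PN = (0.62646 − 0.32683) / 0.62646 = 0.29963 / 0.62646 ≈ 0.4783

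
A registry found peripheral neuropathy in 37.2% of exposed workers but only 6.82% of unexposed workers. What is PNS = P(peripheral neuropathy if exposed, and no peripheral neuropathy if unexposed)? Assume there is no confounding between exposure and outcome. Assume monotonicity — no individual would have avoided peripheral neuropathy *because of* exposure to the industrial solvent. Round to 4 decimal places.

p₁ = 0.372, p₀ = 0.0682.
Under exogeneity and monotonicity, PNS = p₁ − p₀.
PNS = 0.372 − 0.0682 = 0.3038

PNS ≈ 0.3038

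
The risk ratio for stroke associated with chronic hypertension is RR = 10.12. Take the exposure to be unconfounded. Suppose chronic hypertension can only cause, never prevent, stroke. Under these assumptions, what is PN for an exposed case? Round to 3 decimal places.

PN ≈ 0.901

Under exogeneity and monotonicity, PN = (RR − 1) / RR = 1 − 1/RR.
PN = (10.12 − 1) / 10.12 = 9.12 / 10.12 ≈ 0.9012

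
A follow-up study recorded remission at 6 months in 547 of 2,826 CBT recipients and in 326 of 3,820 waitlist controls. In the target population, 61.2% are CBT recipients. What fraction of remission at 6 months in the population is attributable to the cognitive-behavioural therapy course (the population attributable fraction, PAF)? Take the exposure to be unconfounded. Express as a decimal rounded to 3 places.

PAF ≈ 0.437

p₁ = P(outcome | exposed) = 547/2826 = 0.19356
p₀ = P(outcome | unexposed) = 326/3820 = 0.08534
Overall risk P(Y=1) = π·p₁ + (1−π)·p₀ = 0.612×0.19356 + 0.388×0.08534 = 0.15157.
Under exogeneity, PAF = [P(Y=1) − p₀] / P(Y=1).
PAF = (0.15157 − 0.08534) / 0.15157 ≈ 0.4370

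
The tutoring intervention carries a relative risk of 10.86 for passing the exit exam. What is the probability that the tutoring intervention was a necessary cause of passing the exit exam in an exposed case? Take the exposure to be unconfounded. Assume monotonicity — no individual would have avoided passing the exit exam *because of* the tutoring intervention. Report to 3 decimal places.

PN ≈ 0.908

Under exogeneity and monotonicity, PN = (RR − 1) / RR = 1 − 1/RR.
PN = (10.86 − 1) / 10.86 = 9.86 / 10.86 ≈ 0.9079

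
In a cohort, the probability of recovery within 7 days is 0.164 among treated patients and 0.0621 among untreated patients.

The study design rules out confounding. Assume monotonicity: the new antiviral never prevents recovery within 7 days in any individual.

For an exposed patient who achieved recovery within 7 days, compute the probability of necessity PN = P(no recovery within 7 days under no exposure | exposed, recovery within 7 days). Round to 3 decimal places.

PN ≈ 0.621

Let p₁ = 0.164, p₀ = 0.0621.
Under exogeneity and monotonicity, PN = (p₁ − p₀) / p₁.
PN = (0.164 − 0.0621) / 0.164 = 0.1019 / 0.164 ≈ 0.6213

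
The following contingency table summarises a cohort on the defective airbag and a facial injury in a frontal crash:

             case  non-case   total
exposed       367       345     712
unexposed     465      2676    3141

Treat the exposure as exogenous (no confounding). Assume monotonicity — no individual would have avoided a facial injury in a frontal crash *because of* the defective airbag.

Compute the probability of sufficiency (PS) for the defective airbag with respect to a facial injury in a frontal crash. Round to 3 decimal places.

PS ≈ 0.431

p₁ = P(outcome | exposed) = 367/712 = 0.51545
p₀ = P(outcome | unexposed) = 465/3141 = 0.14804
Under exogeneity and monotonicity, PS = (p₁ − p₀)/(1 − p₀).
PS = (0.51545 − 0.14804) / 0.85196 ≈ 0.4313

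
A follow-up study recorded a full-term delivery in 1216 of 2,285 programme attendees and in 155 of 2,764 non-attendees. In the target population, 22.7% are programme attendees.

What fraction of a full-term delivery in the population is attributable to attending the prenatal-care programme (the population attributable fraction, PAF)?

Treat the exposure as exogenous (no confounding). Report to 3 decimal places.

PAF ≈ 0.658

p₁ = P(outcome | exposed) = 1216/2285 = 0.53217
p₀ = P(outcome | unexposed) = 155/2764 = 0.056078
Overall risk P(Y=1) = π·p₁ + (1−π)·p₀ = 0.227×0.53217 + 0.773×0.056078 = 0.16415.
Under exogeneity, PAF = [P(Y=1) − p₀] / P(Y=1).
PAF = (0.16415 − 0.056078) / 0.16415 ≈ 0.6584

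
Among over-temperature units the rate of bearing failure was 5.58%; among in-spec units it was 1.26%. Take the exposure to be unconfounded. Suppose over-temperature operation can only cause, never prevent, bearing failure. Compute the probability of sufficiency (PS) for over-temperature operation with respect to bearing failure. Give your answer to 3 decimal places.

PS ≈ 0.044

p₁ = 0.0558, p₀ = 0.0126.
Under exogeneity and monotonicity, PS = (p₁ − p₀) / (1 − p₀).
PS = (0.0558 − 0.0126) / (1 − 0.0126) = 0.0432 / 0.9874 ≈ 0.0438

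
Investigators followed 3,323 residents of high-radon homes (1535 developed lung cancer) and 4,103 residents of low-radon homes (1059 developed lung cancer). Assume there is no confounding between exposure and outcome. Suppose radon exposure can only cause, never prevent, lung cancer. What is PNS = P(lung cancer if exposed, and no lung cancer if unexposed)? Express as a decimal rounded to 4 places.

p₁ = P(outcome | exposed) = 1535/3323 = 0.46193
p₀ = P(outcome | unexposed) = 1059/4103 = 0.2581
Under exogeneity and monotonicity, PNS = p₁ − p₀.
PNS = 0.46193 − 0.2581 = 0.20383

PNS ≈ 0.2038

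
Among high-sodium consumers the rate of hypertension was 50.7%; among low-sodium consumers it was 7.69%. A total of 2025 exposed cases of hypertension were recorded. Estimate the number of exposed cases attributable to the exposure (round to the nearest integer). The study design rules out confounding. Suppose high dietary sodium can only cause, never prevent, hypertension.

p₁ = 0.507, p₀ = 0.0769.
PN = (p₁ − p₀)/p₁ = (0.507 − 0.0769) / 0.507 ≈ 0.84832.
Attributable cases ≈ PN × (exposed cases) = 0.84832 × 2025 ≈ 1717.86.

about 1718 cases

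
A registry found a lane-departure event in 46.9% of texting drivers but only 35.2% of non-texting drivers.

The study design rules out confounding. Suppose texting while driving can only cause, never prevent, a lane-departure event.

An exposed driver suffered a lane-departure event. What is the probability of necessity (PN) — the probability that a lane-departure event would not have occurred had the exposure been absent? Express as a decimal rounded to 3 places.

p₁ = 0.469, p₀ = 0.352.
Under exogeneity and monotonicity, PN = (p₁ − p₀) / p₁.
PN = (0.469 − 0.352) / 0.469 = 0.117 / 0.469 ≈ 0.2495

PN ≈ 0.249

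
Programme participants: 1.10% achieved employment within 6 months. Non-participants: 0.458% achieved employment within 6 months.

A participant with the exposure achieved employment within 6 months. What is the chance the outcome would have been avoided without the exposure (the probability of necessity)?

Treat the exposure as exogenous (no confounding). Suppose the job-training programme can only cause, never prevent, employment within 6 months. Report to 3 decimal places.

PN ≈ 0.584

p₁ = 0.011, p₀ = 0.00458.
Under exogeneity and monotonicity, PN = (p₁ − p₀) / p₁.
PN = (0.011 − 0.00458) / 0.011 = 0.00642 / 0.011 ≈ 0.5836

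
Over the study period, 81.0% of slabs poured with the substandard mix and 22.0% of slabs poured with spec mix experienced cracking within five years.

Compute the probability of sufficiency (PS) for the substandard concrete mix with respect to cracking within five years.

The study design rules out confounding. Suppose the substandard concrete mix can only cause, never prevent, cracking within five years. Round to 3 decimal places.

p₁ = 0.81, p₀ = 0.22.
Under exogeneity and monotonicity, PS = (p₁ − p₀) / (1 − p₀).
PS = (0.81 − 0.22) / (1 − 0.22) = 0.59 / 0.78 ≈ 0.7564

PS ≈ 0.756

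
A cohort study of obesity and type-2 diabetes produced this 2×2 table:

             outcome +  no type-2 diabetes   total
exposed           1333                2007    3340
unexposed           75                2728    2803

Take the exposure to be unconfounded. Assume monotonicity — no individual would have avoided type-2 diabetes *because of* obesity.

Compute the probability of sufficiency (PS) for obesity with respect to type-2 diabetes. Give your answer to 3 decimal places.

p₁ = P(outcome | exposed) = 1333/3340 = 0.3991
p₀ = P(outcome | unexposed) = 75/2803 = 0.026757
Under exogeneity and monotonicity, PS = (p₁ − p₀)/(1 − p₀).
PS = (0.3991 − 0.026757) / 0.97324 ≈ 0.3826

PS ≈ 0.383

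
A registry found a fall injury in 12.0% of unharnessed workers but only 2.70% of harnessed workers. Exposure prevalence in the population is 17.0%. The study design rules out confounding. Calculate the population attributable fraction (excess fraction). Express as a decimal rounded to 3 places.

p₁ = 0.12, p₀ = 0.027.
Overall risk P(Y=1) = π·p₁ + (1−π)·p₀ = 0.17×0.12 + 0.83×0.027 = 0.04281.
Under exogeneity, PAF = [P(Y=1) − p₀] / P(Y=1).
PAF = (0.04281 − 0.027) / 0.04281 ≈ 0.3693

PAF ≈ 0.369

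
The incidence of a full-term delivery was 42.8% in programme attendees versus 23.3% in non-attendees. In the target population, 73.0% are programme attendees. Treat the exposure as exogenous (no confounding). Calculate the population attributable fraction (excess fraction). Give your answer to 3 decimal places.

p₁ = 0.428, p₀ = 0.233.
Overall risk P(Y=1) = π·p₁ + (1−π)·p₀ = 0.73×0.428 + 0.27×0.233 = 0.37535.
Under exogeneity, PAF = [P(Y=1) − p₀] / P(Y=1).
PAF = (0.37535 − 0.233) / 0.37535 ≈ 0.3792

PAF ≈ 0.379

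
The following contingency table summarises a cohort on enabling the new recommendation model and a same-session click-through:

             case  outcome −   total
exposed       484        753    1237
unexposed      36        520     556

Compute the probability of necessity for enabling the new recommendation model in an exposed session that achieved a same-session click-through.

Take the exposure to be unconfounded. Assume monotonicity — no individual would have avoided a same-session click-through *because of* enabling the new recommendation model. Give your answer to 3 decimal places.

PN ≈ 0.835

p₁ = P(outcome | exposed) = 484/1237 = 0.39127
p₀ = P(outcome | unexposed) = 36/556 = 0.064748
Under exogeneity and monotonicity, PN = (p₁ − p₀)/p₁.
PN = (0.39127 − 0.064748) / 0.39127 ≈ 0.8345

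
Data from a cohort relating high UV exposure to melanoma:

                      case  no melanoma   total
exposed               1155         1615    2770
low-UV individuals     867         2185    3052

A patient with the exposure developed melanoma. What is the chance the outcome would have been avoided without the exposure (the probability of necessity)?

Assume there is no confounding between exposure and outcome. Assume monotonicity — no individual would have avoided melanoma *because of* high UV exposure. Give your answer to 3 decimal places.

p₁ = P(outcome | exposed) = 1155/2770 = 0.41697
p₀ = P(outcome | unexposed) = 867/3052 = 0.28408
Under exogeneity and monotonicity, PN = (p₁ − p₀)/p₁.
PN = (0.41697 − 0.28408) / 0.41697 ≈ 0.3187

PN ≈ 0.319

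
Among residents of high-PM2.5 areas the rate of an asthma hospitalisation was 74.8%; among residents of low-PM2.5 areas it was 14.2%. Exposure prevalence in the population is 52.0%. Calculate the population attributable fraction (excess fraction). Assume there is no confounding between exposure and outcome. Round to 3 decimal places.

p₁ = 0.748, p₀ = 0.142.
Overall risk P(Y=1) = π·p₁ + (1−π)·p₀ = 0.52×0.748 + 0.48×0.142 = 0.45712.
Under exogeneity, PAF = [P(Y=1) − p₀] / P(Y=1).
PAF = (0.45712 − 0.142) / 0.45712 ≈ 0.6894

PAF ≈ 0.689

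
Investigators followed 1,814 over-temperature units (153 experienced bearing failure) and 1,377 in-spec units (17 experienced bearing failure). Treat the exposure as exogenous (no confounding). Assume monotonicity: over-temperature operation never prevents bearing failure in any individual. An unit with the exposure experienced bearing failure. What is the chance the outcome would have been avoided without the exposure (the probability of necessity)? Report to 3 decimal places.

p₁ = P(outcome | exposed) = 153/1814 = 0.084344
p₀ = P(outcome | unexposed) = 17/1377 = 0.012346
Under exogeneity and monotonicity, PN = (p₁ − p₀) / p₁.
PN = (0.084344 − 0.012346) / 0.084344 = 0.071998 / 0.084344 ≈ 0.8536

PN ≈ 0.854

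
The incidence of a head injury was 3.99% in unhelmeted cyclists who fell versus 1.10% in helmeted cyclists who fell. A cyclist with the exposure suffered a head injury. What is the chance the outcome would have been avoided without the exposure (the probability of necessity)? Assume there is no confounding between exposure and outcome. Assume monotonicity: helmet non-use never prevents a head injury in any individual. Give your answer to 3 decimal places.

PN ≈ 0.724

p₁ = 0.0399, p₀ = 0.011.
Under exogeneity and monotonicity, PN = (p₁ − p₀) / p₁.
PN = (0.0399 − 0.011) / 0.0399 = 0.0289 / 0.0399 ≈ 0.7243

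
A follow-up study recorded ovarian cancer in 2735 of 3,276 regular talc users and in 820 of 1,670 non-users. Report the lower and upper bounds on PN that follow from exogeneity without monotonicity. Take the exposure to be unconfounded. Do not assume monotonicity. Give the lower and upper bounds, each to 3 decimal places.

0.412 ≤ PN ≤ 0.610

p₁ = P(outcome | exposed) = 2735/3276 = 0.83486
p₀ = P(outcome | unexposed) = 820/1670 = 0.49102
Under exogeneity alone the bounds on PN are max{0,(p₁−p₀)/p₁} ≤ PN ≤ min{1,(1−p₀)/p₁}.
  lower = (p₁ − p₀)/p₁ = 0.34384 / 0.83486 ≈ 0.4119
  upper = min{1, (1 − p₀)/p₁} = 0.50898 / 0.83486 ≈ 0.6097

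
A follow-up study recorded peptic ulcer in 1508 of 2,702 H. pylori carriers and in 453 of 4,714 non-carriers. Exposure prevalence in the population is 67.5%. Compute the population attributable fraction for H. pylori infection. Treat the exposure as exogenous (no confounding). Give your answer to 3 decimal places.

PAF ≈ 0.764

p₁ = P(outcome | exposed) = 1508/2702 = 0.55811
p₀ = P(outcome | unexposed) = 453/4714 = 0.096097
Overall risk P(Y=1) = π·p₁ + (1−π)·p₀ = 0.675×0.55811 + 0.325×0.096097 = 0.40795.
Under exogeneity, PAF = [P(Y=1) − p₀] / P(Y=1).
PAF = (0.40795 − 0.096097) / 0.40795 ≈ 0.7644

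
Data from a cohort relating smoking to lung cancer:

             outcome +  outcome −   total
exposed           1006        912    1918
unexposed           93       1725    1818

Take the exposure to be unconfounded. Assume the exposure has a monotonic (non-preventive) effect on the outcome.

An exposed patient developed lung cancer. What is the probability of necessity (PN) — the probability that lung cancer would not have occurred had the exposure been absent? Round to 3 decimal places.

PN ≈ 0.902

p₁ = P(outcome | exposed) = 1006/1918 = 0.5245
p₀ = P(outcome | unexposed) = 93/1818 = 0.051155
Under exogeneity and monotonicity, PN = (p₁ − p₀)/p₁.
PN = (0.5245 − 0.051155) / 0.5245 ≈ 0.9025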